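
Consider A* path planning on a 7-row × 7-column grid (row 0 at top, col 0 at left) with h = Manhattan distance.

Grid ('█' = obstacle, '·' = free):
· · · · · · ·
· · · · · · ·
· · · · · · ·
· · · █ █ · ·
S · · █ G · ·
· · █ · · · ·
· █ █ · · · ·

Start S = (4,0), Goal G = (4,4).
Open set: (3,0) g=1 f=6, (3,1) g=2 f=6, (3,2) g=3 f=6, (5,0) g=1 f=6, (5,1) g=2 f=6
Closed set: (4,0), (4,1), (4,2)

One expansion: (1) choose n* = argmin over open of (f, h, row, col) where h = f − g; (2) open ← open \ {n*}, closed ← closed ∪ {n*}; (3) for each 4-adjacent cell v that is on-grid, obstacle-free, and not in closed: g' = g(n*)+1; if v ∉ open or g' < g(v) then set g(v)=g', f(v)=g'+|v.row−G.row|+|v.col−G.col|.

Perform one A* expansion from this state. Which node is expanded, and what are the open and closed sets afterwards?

step 1: expand (3,2) (f=6, h=3) → closed; open now [(2,2) g=4 f=8, (3,0) g=1 f=6, (3,1) g=2 f=6, (5,0) g=1 f=6, (5,1) g=2 f=6]

expanded=(3,2); open=[(2,2) g=4 f=8, (3,0) g=1 f=6, (3,1) g=2 f=6, (5,0) g=1 f=6, (5,1) g=2 f=6]; closed=[(3,2), (4,0), (4,1), (4,2)]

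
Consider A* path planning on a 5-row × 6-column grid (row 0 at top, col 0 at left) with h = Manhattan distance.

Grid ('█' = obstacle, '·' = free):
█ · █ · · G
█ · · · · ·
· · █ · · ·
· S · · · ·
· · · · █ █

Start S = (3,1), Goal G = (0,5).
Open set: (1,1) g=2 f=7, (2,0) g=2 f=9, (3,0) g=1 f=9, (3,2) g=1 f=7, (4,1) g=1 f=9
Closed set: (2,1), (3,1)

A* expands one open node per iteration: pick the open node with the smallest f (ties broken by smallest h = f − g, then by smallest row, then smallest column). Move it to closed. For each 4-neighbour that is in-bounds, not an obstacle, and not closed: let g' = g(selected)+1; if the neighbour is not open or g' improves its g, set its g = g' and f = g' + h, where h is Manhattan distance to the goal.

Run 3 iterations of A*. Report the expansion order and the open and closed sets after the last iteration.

step 1: expand (1,1) (f=7, h=5) → closed; open now [(0,1) g=3 f=7, (1,2) g=3 f=7, (2,0) g=2 f=9, (3,0) g=1 f=9, (3,2) g=1 f=7, (4,1) g=1 f=9]
step 2: expand (0,1) (f=7, h=4) → closed; open now [(1,2) g=3 f=7, (2,0) g=2 f=9, (3,0) g=1 f=9, (3,2) g=1 f=7, (4,1) g=1 f=9]
step 3: expand (1,2) (f=7, h=4) → closed; open now [(1,3) g=4 f=7, (2,0) g=2 f=9, (3,0) g=1 f=9, (3,2) g=1 f=7, (4,1) g=1 f=9]

order=[(1,1) → (0,1) → (1,2)]; open=[(1,3) g=4 f=7, (2,0) g=2 f=9, (3,0) g=1 f=9, (3,2) g=1 f=7, (4,1) g=1 f=9]; closed=[(0,1), (1,1), (1,2), (2,1), (3,1)]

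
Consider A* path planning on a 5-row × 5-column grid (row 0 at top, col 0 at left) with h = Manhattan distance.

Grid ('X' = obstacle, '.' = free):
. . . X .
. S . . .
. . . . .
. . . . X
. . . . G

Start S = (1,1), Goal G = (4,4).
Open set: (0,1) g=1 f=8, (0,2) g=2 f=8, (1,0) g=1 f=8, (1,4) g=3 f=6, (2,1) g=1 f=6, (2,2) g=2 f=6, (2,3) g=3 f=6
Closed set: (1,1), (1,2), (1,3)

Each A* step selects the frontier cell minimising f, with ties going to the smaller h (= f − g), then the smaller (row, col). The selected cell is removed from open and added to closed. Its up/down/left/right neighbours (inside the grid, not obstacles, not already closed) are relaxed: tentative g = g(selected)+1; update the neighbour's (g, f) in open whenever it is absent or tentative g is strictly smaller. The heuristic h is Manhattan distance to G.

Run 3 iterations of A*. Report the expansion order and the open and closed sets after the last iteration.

order=[(1,4) → (2,4) → (2,3)]; open=[(0,1) g=1 f=8, (0,2) g=2 f=8, (0,4) g=4 f=8, (1,0) g=1 f=8, (2,1) g=1 f=6, (2,2) g=2 f=6, (3,3) g=4 f=6]; closed=[(1,1), (1,2), (1,3), (1,4), (2,3), (2,4)]

step 1: expand (1,4) (f=6, h=3) → closed; open now [(0,1) g=1 f=8, (0,2) g=2 f=8, (0,4) g=4 f=8, (1,0) g=1 f=8, (2,1) g=1 f=6, (2,2) g=2 f=6, (2,3) g=3 f=6, (2,4) g=4 f=6]
step 2: expand (2,4) (f=6, h=2) → closed; open now [(0,1) g=1 f=8, (0,2) g=2 f=8, (0,4) g=4 f=8, (1,0) g=1 f=8, (2,1) g=1 f=6, (2,2) g=2 f=6, (2,3) g=3 f=6]
step 3: expand (2,3) (f=6, h=3) → closed; open now [(0,1) g=1 f=8, (0,2) g=2 f=8, (0,4) g=4 f=8, (1,0) g=1 f=8, (2,1) g=1 f=6, (2,2) g=2 f=6, (3,3) g=4 f=6]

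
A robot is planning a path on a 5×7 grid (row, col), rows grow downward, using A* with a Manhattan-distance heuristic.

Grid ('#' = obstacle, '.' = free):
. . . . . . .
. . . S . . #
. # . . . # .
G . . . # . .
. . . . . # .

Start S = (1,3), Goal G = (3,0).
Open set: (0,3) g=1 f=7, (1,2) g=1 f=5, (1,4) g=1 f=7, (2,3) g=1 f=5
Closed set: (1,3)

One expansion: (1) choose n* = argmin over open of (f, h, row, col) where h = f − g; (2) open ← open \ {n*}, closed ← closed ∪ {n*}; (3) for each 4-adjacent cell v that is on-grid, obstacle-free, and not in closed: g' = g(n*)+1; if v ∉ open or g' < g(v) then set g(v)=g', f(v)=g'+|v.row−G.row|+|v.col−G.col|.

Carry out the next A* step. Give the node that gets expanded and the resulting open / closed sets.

step 1: expand (1,2) (f=5, h=4) → closed; open now [(0,2) g=2 f=7, (0,3) g=1 f=7, (1,1) g=2 f=5, (1,4) g=1 f=7, (2,2) g=2 f=5, (2,3) g=1 f=5]

expanded=(1,2); open=[(0,2) g=2 f=7, (0,3) g=1 f=7, (1,1) g=2 f=5, (1,4) g=1 f=7, (2,2) g=2 f=5, (2,3) g=1 f=5]; closed=[(1,2), (1,3)]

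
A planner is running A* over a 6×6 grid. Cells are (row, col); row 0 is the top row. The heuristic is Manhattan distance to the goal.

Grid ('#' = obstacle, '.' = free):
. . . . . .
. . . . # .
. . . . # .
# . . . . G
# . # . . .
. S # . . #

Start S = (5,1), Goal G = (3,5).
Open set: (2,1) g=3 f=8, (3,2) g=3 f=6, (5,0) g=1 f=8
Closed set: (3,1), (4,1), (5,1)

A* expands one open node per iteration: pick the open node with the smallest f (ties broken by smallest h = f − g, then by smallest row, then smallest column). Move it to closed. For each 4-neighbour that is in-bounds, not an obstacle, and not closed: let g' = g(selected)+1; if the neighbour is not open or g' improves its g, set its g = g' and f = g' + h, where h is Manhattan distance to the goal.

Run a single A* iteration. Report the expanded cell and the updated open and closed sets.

step 1: expand (3,2) (f=6, h=3) → closed; open now [(2,1) g=3 f=8, (2,2) g=4 f=8, (3,3) g=4 f=6, (5,0) g=1 f=8]

expanded=(3,2); open=[(2,1) g=3 f=8, (2,2) g=4 f=8, (3,3) g=4 f=6, (5,0) g=1 f=8]; closed=[(3,1), (3,2), (4,1), (5,1)]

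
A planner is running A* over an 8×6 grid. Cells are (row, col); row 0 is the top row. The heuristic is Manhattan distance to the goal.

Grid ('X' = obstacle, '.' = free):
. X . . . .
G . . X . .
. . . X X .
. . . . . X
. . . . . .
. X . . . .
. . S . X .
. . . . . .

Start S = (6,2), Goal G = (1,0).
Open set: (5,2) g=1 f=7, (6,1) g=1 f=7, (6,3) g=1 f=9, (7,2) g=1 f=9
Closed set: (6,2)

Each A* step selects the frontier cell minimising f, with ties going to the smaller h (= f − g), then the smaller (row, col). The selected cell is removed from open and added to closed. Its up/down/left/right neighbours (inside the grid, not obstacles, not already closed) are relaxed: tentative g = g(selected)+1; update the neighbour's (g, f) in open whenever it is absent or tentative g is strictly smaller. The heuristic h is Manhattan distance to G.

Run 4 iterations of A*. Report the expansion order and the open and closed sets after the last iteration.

step 1: expand (5,2) (f=7, h=6) → closed; open now [(4,2) g=2 f=7, (5,3) g=2 f=9, (6,1) g=1 f=7, (6,3) g=1 f=9, (7,2) g=1 f=9]
step 2: expand (4,2) (f=7, h=5) → closed; open now [(3,2) g=3 f=7, (4,1) g=3 f=7, (4,3) g=3 f=9, (5,3) g=2 f=9, (6,1) g=1 f=7, (6,3) g=1 f=9, (7,2) g=1 f=9]
step 3: expand (3,2) (f=7, h=4) → closed; open now [(2,2) g=4 f=7, (3,1) g=4 f=7, (3,3) g=4 f=9, (4,1) g=3 f=7, (4,3) g=3 f=9, (5,3) g=2 f=9, (6,1) g=1 f=7, (6,3) g=1 f=9, (7,2) g=1 f=9]
step 4: expand (2,2) (f=7, h=3) → closed; open now [(1,2) g=5 f=7, (2,1) g=5 f=7, (3,1) g=4 f=7, (3,3) g=4 f=9, (4,1) g=3 f=7, (4,3) g=3 f=9, (5,3) g=2 f=9, (6,1) g=1 f=7, (6,3) g=1 f=9, (7,2) g=1 f=9]

order=[(5,2) → (4,2) → (3,2) → (2,2)]; open=[(1,2) g=5 f=7, (2,1) g=5 f=7, (3,1) g=4 f=7, (3,3) g=4 f=9, (4,1) g=3 f=7, (4,3) g=3 f=9, (5,3) g=2 f=9, (6,1) g=1 f=7, (6,3) g=1 f=9, (7,2) g=1 f=9]; closed=[(2,2), (3,2), (4,2), (5,2), (6,2)]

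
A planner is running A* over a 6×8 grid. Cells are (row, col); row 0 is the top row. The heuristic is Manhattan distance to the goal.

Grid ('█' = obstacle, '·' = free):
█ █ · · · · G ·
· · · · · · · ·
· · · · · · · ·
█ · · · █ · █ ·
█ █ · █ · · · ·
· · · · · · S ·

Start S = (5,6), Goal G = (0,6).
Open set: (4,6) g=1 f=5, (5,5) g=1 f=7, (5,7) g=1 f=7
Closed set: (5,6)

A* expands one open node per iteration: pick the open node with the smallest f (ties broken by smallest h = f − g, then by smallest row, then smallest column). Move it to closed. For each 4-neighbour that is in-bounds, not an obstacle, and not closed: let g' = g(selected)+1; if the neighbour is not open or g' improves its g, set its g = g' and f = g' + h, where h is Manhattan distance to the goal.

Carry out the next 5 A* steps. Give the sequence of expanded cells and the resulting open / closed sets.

step 1: expand (4,6) (f=5, h=4) → closed; open now [(4,5) g=2 f=7, (4,7) g=2 f=7, (5,5) g=1 f=7, (5,7) g=1 f=7]
step 2: expand (4,5) (f=7, h=5) → closed; open now [(3,5) g=3 f=7, (4,4) g=3 f=9, (4,7) g=2 f=7, (5,5) g=1 f=7, (5,7) g=1 f=7]
step 3: expand (3,5) (f=7, h=4) → closed; open now [(2,5) g=4 f=7, (4,4) g=3 f=9, (4,7) g=2 f=7, (5,5) g=1 f=7, (5,7) g=1 f=7]
step 4: expand (2,5) (f=7, h=3) → closed; open now [(1,5) g=5 f=7, (2,4) g=5 f=9, (2,6) g=5 f=7, (4,4) g=3 f=9, (4,7) g=2 f=7, (5,5) g=1 f=7, (5,7) g=1 f=7]
step 5: expand (1,5) (f=7, h=2) → closed; open now [(0,5) g=6 f=7, (1,4) g=6 f=9, (1,6) g=6 f=7, (2,4) g=5 f=9, (2,6) g=5 f=7, (4,4) g=3 f=9, (4,7) g=2 f=7, (5,5) g=1 f=7, (5,7) g=1 f=7]

order=[(4,6) → (4,5) → (3,5) → (2,5) → (1,5)]; open=[(0,5) g=6 f=7, (1,4) g=6 f=9, (1,6) g=6 f=7, (2,4) g=5 f=9, (2,6) g=5 f=7, (4,4) g=3 f=9, (4,7) g=2 f=7, (5,5) g=1 f=7, (5,7) g=1 f=7]; closed=[(1,5), (2,5), (3,5), (4,5), (4,6), (5,6)]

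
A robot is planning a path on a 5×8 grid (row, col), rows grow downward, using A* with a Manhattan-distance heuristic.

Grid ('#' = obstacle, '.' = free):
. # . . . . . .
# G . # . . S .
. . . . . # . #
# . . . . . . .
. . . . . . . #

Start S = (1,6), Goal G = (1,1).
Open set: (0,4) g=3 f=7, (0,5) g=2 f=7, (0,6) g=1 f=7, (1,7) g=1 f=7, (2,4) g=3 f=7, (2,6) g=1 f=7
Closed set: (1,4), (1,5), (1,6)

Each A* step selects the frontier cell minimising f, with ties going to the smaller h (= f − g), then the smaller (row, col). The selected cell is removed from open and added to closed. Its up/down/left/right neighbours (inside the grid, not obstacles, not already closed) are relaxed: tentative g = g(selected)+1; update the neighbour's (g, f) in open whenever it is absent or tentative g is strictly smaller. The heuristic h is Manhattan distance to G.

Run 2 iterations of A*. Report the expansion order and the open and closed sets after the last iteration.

order=[(0,4) → (0,3)]; open=[(0,2) g=5 f=7, (0,5) g=2 f=7, (0,6) g=1 f=7, (1,7) g=1 f=7, (2,4) g=3 f=7, (2,6) g=1 f=7]; closed=[(0,3), (0,4), (1,4), (1,5), (1,6)]

step 1: expand (0,4) (f=7, h=4) → closed; open now [(0,3) g=4 f=7, (0,5) g=2 f=7, (0,6) g=1 f=7, (1,7) g=1 f=7, (2,4) g=3 f=7, (2,6) g=1 f=7]
step 2: expand (0,3) (f=7, h=3) → closed; open now [(0,2) g=5 f=7, (0,5) g=2 f=7, (0,6) g=1 f=7, (1,7) g=1 f=7, (2,4) g=3 f=7, (2,6) g=1 f=7]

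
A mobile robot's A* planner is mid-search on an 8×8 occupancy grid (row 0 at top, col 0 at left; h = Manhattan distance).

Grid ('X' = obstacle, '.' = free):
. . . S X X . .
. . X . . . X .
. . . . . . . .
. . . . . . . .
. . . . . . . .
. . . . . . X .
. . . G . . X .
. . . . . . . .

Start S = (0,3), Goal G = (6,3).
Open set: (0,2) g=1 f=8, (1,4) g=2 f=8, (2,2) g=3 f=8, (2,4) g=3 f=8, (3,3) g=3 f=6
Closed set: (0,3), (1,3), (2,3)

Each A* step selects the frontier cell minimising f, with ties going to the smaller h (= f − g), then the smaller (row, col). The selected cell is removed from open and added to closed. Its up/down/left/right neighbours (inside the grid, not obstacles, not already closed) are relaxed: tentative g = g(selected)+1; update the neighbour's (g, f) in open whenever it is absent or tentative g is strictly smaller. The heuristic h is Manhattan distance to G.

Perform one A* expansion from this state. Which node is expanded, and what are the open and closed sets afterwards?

expanded=(3,3); open=[(0,2) g=1 f=8, (1,4) g=2 f=8, (2,2) g=3 f=8, (2,4) g=3 f=8, (3,2) g=4 f=8, (3,4) g=4 f=8, (4,3) g=4 f=6]; closed=[(0,3), (1,3), (2,3), (3,3)]

step 1: expand (3,3) (f=6, h=3) → closed; open now [(0,2) g=1 f=8, (1,4) g=2 f=8, (2,2) g=3 f=8, (2,4) g=3 f=8, (3,2) g=4 f=8, (3,4) g=4 f=8, (4,3) g=4 f=6]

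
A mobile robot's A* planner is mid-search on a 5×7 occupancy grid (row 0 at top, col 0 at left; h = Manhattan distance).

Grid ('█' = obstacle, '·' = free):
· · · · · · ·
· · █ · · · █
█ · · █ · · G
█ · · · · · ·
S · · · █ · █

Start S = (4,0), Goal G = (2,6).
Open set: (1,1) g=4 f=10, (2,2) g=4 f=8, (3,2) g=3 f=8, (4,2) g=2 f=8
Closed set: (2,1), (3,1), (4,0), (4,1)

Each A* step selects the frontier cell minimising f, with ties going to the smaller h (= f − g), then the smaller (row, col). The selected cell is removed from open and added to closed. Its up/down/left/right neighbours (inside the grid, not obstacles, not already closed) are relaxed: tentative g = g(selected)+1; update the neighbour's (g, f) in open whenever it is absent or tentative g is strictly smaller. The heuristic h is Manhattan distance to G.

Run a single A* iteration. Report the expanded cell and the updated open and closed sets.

step 1: expand (2,2) (f=8, h=4) → closed; open now [(1,1) g=4 f=10, (3,2) g=3 f=8, (4,2) g=2 f=8]

expanded=(2,2); open=[(1,1) g=4 f=10, (3,2) g=3 f=8, (4,2) g=2 f=8]; closed=[(2,1), (2,2), (3,1), (4,0), (4,1)]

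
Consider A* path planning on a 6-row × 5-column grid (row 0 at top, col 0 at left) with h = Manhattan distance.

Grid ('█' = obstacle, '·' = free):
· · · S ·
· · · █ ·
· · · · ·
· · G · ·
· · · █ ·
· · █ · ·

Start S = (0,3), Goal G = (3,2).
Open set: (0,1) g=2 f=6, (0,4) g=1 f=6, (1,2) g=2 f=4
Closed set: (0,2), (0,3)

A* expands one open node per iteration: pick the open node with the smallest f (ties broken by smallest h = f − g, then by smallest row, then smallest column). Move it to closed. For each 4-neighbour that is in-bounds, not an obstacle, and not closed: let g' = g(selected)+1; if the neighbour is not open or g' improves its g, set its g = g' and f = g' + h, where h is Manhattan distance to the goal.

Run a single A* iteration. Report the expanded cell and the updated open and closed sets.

expanded=(1,2); open=[(0,1) g=2 f=6, (0,4) g=1 f=6, (1,1) g=3 f=6, (2,2) g=3 f=4]; closed=[(0,2), (0,3), (1,2)]

step 1: expand (1,2) (f=4, h=2) → closed; open now [(0,1) g=2 f=6, (0,4) g=1 f=6, (1,1) g=3 f=6, (2,2) g=3 f=4]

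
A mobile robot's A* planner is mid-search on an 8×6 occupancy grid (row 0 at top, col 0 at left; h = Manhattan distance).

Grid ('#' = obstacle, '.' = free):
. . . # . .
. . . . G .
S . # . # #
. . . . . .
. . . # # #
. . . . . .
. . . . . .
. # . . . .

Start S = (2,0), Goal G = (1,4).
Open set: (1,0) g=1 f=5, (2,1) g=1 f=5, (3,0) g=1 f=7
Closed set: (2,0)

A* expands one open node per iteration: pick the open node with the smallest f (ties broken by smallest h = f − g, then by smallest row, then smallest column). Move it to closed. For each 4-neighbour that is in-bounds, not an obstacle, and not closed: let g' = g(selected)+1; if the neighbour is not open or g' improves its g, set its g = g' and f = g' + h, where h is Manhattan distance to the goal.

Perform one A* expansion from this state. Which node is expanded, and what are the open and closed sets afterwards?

step 1: expand (1,0) (f=5, h=4) → closed; open now [(0,0) g=2 f=7, (1,1) g=2 f=5, (2,1) g=1 f=5, (3,0) g=1 f=7]

expanded=(1,0); open=[(0,0) g=2 f=7, (1,1) g=2 f=5, (2,1) g=1 f=5, (3,0) g=1 f=7]; closed=[(1,0), (2,0)]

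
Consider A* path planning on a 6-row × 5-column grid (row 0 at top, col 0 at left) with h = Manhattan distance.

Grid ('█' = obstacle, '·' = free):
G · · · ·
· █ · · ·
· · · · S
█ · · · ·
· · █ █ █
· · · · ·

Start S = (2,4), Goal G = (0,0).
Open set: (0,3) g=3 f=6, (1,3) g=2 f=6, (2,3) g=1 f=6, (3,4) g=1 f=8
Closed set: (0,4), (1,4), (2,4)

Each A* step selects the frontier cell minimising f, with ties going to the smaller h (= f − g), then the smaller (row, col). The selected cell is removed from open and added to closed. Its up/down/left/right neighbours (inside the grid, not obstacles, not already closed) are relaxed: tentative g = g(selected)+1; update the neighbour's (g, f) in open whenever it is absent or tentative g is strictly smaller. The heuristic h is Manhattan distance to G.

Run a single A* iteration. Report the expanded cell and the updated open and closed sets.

step 1: expand (0,3) (f=6, h=3) → closed; open now [(0,2) g=4 f=6, (1,3) g=2 f=6, (2,3) g=1 f=6, (3,4) g=1 f=8]

expanded=(0,3); open=[(0,2) g=4 f=6, (1,3) g=2 f=6, (2,3) g=1 f=6, (3,4) g=1 f=8]; closed=[(0,3), (0,4), (1,4), (2,4)]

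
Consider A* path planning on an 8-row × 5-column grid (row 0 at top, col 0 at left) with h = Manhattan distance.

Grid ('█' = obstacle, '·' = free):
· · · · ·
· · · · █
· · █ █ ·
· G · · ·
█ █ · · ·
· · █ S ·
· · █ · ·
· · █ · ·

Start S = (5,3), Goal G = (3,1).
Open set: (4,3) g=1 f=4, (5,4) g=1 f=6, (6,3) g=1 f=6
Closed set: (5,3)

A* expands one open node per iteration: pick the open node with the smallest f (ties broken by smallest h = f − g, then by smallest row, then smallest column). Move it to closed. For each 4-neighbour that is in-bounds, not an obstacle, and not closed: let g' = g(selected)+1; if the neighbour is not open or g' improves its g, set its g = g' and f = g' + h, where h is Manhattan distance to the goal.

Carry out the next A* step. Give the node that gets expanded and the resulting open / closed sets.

step 1: expand (4,3) (f=4, h=3) → closed; open now [(3,3) g=2 f=4, (4,2) g=2 f=4, (4,4) g=2 f=6, (5,4) g=1 f=6, (6,3) g=1 f=6]

expanded=(4,3); open=[(3,3) g=2 f=4, (4,2) g=2 f=4, (4,4) g=2 f=6, (5,4) g=1 f=6, (6,3) g=1 f=6]; closed=[(4,3), (5,3)]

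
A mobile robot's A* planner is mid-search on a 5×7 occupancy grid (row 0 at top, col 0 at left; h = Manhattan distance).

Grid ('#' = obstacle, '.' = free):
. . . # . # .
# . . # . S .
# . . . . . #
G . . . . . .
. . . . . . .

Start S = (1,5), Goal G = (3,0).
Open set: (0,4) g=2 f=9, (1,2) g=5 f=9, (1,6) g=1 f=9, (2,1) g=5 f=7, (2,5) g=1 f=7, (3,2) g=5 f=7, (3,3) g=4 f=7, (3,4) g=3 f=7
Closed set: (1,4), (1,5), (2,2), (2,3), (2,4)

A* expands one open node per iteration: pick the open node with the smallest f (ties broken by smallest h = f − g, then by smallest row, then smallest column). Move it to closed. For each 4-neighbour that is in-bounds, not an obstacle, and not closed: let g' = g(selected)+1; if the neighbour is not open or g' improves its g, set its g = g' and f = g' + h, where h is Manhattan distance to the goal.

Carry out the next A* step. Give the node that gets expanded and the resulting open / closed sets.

step 1: expand (2,1) (f=7, h=2) → closed; open now [(0,4) g=2 f=9, (1,1) g=6 f=9, (1,2) g=5 f=9, (1,6) g=1 f=9, (2,5) g=1 f=7, (3,1) g=6 f=7, (3,2) g=5 f=7, (3,3) g=4 f=7, (3,4) g=3 f=7]

expanded=(2,1); open=[(0,4) g=2 f=9, (1,1) g=6 f=9, (1,2) g=5 f=9, (1,6) g=1 f=9, (2,5) g=1 f=7, (3,1) g=6 f=7, (3,2) g=5 f=7, (3,3) g=4 f=7, (3,4) g=3 f=7]; closed=[(1,4), (1,5), (2,1), (2,2), (2,3), (2,4)]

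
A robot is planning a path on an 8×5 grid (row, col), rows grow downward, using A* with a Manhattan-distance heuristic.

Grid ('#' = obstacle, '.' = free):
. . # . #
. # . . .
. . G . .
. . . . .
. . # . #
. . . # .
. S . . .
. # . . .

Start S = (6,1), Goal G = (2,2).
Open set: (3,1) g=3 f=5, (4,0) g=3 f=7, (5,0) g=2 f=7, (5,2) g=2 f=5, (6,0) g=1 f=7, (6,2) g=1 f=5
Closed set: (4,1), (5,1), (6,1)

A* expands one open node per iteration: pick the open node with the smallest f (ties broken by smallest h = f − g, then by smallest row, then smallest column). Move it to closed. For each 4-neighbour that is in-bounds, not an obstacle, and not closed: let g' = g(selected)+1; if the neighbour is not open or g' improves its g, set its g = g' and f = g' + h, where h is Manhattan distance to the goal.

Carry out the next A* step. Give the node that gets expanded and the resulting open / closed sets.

step 1: expand (3,1) (f=5, h=2) → closed; open now [(2,1) g=4 f=5, (3,0) g=4 f=7, (3,2) g=4 f=5, (4,0) g=3 f=7, (5,0) g=2 f=7, (5,2) g=2 f=5, (6,0) g=1 f=7, (6,2) g=1 f=5]

expanded=(3,1); open=[(2,1) g=4 f=5, (3,0) g=4 f=7, (3,2) g=4 f=5, (4,0) g=3 f=7, (5,0) g=2 f=7, (5,2) g=2 f=5, (6,0) g=1 f=7, (6,2) g=1 f=5]; closed=[(3,1), (4,1), (5,1), (6,1)]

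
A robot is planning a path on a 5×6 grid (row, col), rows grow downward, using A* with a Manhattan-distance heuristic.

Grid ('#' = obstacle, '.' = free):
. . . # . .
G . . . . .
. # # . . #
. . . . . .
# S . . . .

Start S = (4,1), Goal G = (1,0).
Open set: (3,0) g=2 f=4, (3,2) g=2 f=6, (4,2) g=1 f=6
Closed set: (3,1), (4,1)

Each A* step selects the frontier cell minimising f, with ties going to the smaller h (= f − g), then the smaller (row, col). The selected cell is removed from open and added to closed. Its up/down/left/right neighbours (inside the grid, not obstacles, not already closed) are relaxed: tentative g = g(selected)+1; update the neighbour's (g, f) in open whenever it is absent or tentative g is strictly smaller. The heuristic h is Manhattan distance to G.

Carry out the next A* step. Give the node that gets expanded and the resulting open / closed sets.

expanded=(3,0); open=[(2,0) g=3 f=4, (3,2) g=2 f=6, (4,2) g=1 f=6]; closed=[(3,0), (3,1), (4,1)]

step 1: expand (3,0) (f=4, h=2) → closed; open now [(2,0) g=3 f=4, (3,2) g=2 f=6, (4,2) g=1 f=6]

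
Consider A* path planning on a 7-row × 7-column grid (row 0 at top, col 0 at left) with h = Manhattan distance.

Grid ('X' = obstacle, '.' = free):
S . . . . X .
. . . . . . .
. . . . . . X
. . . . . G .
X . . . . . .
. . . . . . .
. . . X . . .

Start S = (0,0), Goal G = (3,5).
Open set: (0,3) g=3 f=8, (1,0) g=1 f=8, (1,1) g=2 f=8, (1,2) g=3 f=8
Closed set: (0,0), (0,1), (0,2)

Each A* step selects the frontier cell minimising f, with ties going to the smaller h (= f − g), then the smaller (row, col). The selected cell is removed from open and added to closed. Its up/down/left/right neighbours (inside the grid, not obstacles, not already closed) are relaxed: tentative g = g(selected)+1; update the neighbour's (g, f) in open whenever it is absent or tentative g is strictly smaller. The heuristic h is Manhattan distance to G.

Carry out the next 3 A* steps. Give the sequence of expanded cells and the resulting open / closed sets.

order=[(0,3) → (0,4) → (1,4)]; open=[(1,0) g=1 f=8, (1,1) g=2 f=8, (1,2) g=3 f=8, (1,3) g=4 f=8, (1,5) g=6 f=8, (2,4) g=6 f=8]; closed=[(0,0), (0,1), (0,2), (0,3), (0,4), (1,4)]

step 1: expand (0,3) (f=8, h=5) → closed; open now [(0,4) g=4 f=8, (1,0) g=1 f=8, (1,1) g=2 f=8, (1,2) g=3 f=8, (1,3) g=4 f=8]
step 2: expand (0,4) (f=8, h=4) → closed; open now [(1,0) g=1 f=8, (1,1) g=2 f=8, (1,2) g=3 f=8, (1,3) g=4 f=8, (1,4) g=5 f=8]
step 3: expand (1,4) (f=8, h=3) → closed; open now [(1,0) g=1 f=8, (1,1) g=2 f=8, (1,2) g=3 f=8, (1,3) g=4 f=8, (1,5) g=6 f=8, (2,4) g=6 f=8]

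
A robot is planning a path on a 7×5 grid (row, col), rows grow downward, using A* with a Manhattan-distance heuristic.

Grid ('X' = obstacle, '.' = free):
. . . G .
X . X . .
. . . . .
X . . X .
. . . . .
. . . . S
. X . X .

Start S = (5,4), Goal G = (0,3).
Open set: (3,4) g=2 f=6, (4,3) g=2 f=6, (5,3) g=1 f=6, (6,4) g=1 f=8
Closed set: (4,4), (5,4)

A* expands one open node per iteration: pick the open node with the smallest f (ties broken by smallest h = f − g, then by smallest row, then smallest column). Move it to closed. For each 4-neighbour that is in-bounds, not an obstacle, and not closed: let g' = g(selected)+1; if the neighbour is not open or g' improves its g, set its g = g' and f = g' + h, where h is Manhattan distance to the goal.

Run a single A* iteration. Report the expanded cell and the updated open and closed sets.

expanded=(3,4); open=[(2,4) g=3 f=6, (4,3) g=2 f=6, (5,3) g=1 f=6, (6,4) g=1 f=8]; closed=[(3,4), (4,4), (5,4)]

step 1: expand (3,4) (f=6, h=4) → closed; open now [(2,4) g=3 f=6, (4,3) g=2 f=6, (5,3) g=1 f=6, (6,4) g=1 f=8]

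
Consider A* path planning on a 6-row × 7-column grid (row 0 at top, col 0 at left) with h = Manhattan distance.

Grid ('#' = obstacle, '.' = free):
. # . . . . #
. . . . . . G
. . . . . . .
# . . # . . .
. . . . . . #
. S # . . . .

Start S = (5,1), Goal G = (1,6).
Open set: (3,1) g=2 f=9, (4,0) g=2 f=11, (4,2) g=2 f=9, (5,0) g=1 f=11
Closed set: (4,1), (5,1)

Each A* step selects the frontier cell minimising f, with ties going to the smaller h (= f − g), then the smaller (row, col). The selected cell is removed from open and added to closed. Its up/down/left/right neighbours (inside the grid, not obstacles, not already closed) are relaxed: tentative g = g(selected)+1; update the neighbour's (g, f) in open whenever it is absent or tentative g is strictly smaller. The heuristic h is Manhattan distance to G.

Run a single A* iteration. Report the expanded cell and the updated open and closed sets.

step 1: expand (3,1) (f=9, h=7) → closed; open now [(2,1) g=3 f=9, (3,2) g=3 f=9, (4,0) g=2 f=11, (4,2) g=2 f=9, (5,0) g=1 f=11]

expanded=(3,1); open=[(2,1) g=3 f=9, (3,2) g=3 f=9, (4,0) g=2 f=11, (4,2) g=2 f=9, (5,0) g=1 f=11]; closed=[(3,1), (4,1), (5,1)]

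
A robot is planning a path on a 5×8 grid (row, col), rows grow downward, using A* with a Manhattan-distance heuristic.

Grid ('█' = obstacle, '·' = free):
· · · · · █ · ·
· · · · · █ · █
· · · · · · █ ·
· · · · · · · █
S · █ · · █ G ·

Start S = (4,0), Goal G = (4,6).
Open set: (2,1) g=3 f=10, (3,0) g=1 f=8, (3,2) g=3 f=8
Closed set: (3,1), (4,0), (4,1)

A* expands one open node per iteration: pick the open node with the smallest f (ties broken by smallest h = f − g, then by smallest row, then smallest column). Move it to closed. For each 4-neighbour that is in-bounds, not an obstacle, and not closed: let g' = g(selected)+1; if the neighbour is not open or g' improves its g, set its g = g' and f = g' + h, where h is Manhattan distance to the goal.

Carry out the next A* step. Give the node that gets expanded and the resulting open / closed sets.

expanded=(3,2); open=[(2,1) g=3 f=10, (2,2) g=4 f=10, (3,0) g=1 f=8, (3,3) g=4 f=8]; closed=[(3,1), (3,2), (4,0), (4,1)]

step 1: expand (3,2) (f=8, h=5) → closed; open now [(2,1) g=3 f=10, (2,2) g=4 f=10, (3,0) g=1 f=8, (3,3) g=4 f=8]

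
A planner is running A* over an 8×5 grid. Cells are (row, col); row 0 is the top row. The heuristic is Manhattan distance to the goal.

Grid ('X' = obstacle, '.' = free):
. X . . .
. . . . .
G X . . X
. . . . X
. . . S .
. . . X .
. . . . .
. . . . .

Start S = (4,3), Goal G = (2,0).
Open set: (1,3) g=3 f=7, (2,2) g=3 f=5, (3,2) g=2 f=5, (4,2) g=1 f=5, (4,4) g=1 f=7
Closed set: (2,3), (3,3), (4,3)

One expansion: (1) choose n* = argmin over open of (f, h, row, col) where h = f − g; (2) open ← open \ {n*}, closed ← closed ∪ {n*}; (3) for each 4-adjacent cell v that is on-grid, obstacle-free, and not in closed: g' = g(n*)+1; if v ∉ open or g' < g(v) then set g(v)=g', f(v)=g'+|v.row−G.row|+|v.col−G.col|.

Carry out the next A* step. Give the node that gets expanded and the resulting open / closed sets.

step 1: expand (2,2) (f=5, h=2) → closed; open now [(1,2) g=4 f=7, (1,3) g=3 f=7, (3,2) g=2 f=5, (4,2) g=1 f=5, (4,4) g=1 f=7]

expanded=(2,2); open=[(1,2) g=4 f=7, (1,3) g=3 f=7, (3,2) g=2 f=5, (4,2) g=1 f=5, (4,4) g=1 f=7]; closed=[(2,2), (2,3), (3,3), (4,3)]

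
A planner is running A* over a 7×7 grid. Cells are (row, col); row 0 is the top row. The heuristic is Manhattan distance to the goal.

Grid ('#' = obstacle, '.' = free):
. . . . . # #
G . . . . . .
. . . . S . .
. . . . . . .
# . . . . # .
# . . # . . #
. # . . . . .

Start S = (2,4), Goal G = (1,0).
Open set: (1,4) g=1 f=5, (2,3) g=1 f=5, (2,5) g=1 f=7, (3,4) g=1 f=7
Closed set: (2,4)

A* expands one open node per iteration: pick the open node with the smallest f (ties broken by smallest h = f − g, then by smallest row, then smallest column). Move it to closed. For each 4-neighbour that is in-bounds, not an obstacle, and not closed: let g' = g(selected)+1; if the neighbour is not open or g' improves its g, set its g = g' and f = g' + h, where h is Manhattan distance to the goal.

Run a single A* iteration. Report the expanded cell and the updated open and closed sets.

step 1: expand (1,4) (f=5, h=4) → closed; open now [(0,4) g=2 f=7, (1,3) g=2 f=5, (1,5) g=2 f=7, (2,3) g=1 f=5, (2,5) g=1 f=7, (3,4) g=1 f=7]

expanded=(1,4); open=[(0,4) g=2 f=7, (1,3) g=2 f=5, (1,5) g=2 f=7, (2,3) g=1 f=5, (2,5) g=1 f=7, (3,4) g=1 f=7]; closed=[(1,4), (2,4)]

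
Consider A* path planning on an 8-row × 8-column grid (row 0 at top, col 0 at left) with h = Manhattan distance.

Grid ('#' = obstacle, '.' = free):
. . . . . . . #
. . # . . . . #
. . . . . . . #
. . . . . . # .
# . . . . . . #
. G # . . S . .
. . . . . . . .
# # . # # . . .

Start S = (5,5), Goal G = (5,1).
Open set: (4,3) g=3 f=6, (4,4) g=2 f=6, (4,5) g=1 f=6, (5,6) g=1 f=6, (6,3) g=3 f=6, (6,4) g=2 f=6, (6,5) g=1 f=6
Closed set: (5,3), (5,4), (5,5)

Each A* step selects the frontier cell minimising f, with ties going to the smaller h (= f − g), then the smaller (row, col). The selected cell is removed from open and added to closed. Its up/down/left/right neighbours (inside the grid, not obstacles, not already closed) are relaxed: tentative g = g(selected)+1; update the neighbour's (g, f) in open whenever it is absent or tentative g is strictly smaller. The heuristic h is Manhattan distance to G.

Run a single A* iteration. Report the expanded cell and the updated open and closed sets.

step 1: expand (4,3) (f=6, h=3) → closed; open now [(3,3) g=4 f=8, (4,2) g=4 f=6, (4,4) g=2 f=6, (4,5) g=1 f=6, (5,6) g=1 f=6, (6,3) g=3 f=6, (6,4) g=2 f=6, (6,5) g=1 f=6]

expanded=(4,3); open=[(3,3) g=4 f=8, (4,2) g=4 f=6, (4,4) g=2 f=6, (4,5) g=1 f=6, (5,6) g=1 f=6, (6,3) g=3 f=6, (6,4) g=2 f=6, (6,5) g=1 f=6]; closed=[(4,3), (5,3), (5,4), (5,5)]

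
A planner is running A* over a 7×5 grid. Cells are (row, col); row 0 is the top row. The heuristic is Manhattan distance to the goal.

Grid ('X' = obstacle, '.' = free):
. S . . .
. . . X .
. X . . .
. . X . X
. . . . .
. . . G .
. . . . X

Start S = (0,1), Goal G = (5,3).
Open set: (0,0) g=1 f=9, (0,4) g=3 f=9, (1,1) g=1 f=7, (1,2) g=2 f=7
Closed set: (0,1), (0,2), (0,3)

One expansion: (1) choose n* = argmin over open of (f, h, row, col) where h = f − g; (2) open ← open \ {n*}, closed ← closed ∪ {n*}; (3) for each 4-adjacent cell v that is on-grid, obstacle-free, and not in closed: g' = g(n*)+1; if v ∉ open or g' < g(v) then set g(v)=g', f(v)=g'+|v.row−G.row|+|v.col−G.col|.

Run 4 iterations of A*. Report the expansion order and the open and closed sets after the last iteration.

step 1: expand (1,2) (f=7, h=5) → closed; open now [(0,0) g=1 f=9, (0,4) g=3 f=9, (1,1) g=1 f=7, (2,2) g=3 f=7]
step 2: expand (2,2) (f=7, h=4) → closed; open now [(0,0) g=1 f=9, (0,4) g=3 f=9, (1,1) g=1 f=7, (2,3) g=4 f=7]
step 3: expand (2,3) (f=7, h=3) → closed; open now [(0,0) g=1 f=9, (0,4) g=3 f=9, (1,1) g=1 f=7, (2,4) g=5 f=9, (3,3) g=5 f=7]
step 4: expand (3,3) (f=7, h=2) → closed; open now [(0,0) g=1 f=9, (0,4) g=3 f=9, (1,1) g=1 f=7, (2,4) g=5 f=9, (4,3) g=6 f=7]

order=[(1,2) → (2,2) → (2,3) → (3,3)]; open=[(0,0) g=1 f=9, (0,4) g=3 f=9, (1,1) g=1 f=7, (2,4) g=5 f=9, (4,3) g=6 f=7]; closed=[(0,1), (0,2), (0,3), (1,2), (2,2), (2,3), (3,3)]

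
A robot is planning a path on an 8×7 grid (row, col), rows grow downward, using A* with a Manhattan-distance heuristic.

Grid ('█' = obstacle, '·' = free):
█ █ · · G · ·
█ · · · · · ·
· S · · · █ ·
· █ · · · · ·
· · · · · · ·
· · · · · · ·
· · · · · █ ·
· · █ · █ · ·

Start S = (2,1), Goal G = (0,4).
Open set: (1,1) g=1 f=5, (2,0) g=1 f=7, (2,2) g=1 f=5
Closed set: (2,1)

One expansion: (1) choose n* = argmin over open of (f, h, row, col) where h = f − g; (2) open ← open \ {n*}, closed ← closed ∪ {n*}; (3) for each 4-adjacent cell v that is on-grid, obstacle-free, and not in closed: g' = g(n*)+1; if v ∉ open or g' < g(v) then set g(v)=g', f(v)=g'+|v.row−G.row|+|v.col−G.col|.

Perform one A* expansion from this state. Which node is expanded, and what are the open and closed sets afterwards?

expanded=(1,1); open=[(1,2) g=2 f=5, (2,0) g=1 f=7, (2,2) g=1 f=5]; closed=[(1,1), (2,1)]

step 1: expand (1,1) (f=5, h=4) → closed; open now [(1,2) g=2 f=5, (2,0) g=1 f=7, (2,2) g=1 f=5]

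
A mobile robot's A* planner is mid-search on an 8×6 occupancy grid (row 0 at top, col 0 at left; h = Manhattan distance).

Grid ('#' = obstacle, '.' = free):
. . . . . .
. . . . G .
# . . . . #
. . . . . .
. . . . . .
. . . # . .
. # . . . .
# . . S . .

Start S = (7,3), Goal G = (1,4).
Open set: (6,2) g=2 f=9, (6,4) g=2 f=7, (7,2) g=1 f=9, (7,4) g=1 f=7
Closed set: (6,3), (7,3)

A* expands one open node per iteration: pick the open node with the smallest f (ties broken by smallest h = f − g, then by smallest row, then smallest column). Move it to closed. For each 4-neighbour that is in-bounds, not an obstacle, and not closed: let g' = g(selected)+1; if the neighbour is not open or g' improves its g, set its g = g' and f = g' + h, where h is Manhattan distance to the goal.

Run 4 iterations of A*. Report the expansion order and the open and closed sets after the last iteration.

step 1: expand (6,4) (f=7, h=5) → closed; open now [(5,4) g=3 f=7, (6,2) g=2 f=9, (6,5) g=3 f=9, (7,2) g=1 f=9, (7,4) g=1 f=7]
step 2: expand (5,4) (f=7, h=4) → closed; open now [(4,4) g=4 f=7, (5,5) g=4 f=9, (6,2) g=2 f=9, (6,5) g=3 f=9, (7,2) g=1 f=9, (7,4) g=1 f=7]
step 3: expand (4,4) (f=7, h=3) → closed; open now [(3,4) g=5 f=7, (4,3) g=5 f=9, (4,5) g=5 f=9, (5,5) g=4 f=9, (6,2) g=2 f=9, (6,5) g=3 f=9, (7,2) g=1 f=9, (7,4) g=1 f=7]
step 4: expand (3,4) (f=7, h=2) → closed; open now [(2,4) g=6 f=7, (3,3) g=6 f=9, (3,5) g=6 f=9, (4,3) g=5 f=9, (4,5) g=5 f=9, (5,5) g=4 f=9, (6,2) g=2 f=9, (6,5) g=3 f=9, (7,2) g=1 f=9, (7,4) g=1 f=7]

order=[(6,4) → (5,4) → (4,4) → (3,4)]; open=[(2,4) g=6 f=7, (3,3) g=6 f=9, (3,5) g=6 f=9, (4,3) g=5 f=9, (4,5) g=5 f=9, (5,5) g=4 f=9, (6,2) g=2 f=9, (6,5) g=3 f=9, (7,2) g=1 f=9, (7,4) g=1 f=7]; closed=[(3,4), (4,4), (5,4), (6,3), (6,4), (7,3)]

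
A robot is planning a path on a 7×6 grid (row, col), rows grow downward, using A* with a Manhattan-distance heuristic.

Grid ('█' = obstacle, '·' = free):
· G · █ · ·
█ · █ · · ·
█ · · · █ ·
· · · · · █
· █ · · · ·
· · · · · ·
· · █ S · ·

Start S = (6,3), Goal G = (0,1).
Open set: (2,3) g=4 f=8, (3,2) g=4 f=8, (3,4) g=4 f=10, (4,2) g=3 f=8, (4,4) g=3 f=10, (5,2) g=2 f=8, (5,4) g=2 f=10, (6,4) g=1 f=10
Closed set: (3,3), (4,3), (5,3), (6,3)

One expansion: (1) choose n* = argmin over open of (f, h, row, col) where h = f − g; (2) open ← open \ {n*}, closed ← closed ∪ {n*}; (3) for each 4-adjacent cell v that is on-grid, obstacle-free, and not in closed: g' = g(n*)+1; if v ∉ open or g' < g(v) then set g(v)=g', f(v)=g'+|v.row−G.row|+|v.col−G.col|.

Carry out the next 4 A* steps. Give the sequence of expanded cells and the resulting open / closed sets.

order=[(2,3) → (1,3) → (2,2) → (2,1)]; open=[(1,1) g=7 f=8, (1,4) g=6 f=10, (3,1) g=7 f=10, (3,2) g=4 f=8, (3,4) g=4 f=10, (4,2) g=3 f=8, (4,4) g=3 f=10, (5,2) g=2 f=8, (5,4) g=2 f=10, (6,4) g=1 f=10]; closed=[(1,3), (2,1), (2,2), (2,3), (3,3), (4,3), (5,3), (6,3)]

step 1: expand (2,3) (f=8, h=4) → closed; open now [(1,3) g=5 f=8, (2,2) g=5 f=8, (3,2) g=4 f=8, (3,4) g=4 f=10, (4,2) g=3 f=8, (4,4) g=3 f=10, (5,2) g=2 f=8, (5,4) g=2 f=10, (6,4) g=1 f=10]
step 2: expand (1,3) (f=8, h=3) → closed; open now [(1,4) g=6 f=10, (2,2) g=5 f=8, (3,2) g=4 f=8, (3,4) g=4 f=10, (4,2) g=3 f=8, (4,4) g=3 f=10, (5,2) g=2 f=8, (5,4) g=2 f=10, (6,4) g=1 f=10]
step 3: expand (2,2) (f=8, h=3) → closed; open now [(1,4) g=6 f=10, (2,1) g=6 f=8, (3,2) g=4 f=8, (3,4) g=4 f=10, (4,2) g=3 f=8, (4,4) g=3 f=10, (5,2) g=2 f=8, (5,4) g=2 f=10, (6,4) g=1 f=10]
step 4: expand (2,1) (f=8, h=2) → closed; open now [(1,1) g=7 f=8, (1,4) g=6 f=10, (3,1) g=7 f=10, (3,2) g=4 f=8, (3,4) g=4 f=10, (4,2) g=3 f=8, (4,4) g=3 f=10, (5,2) g=2 f=8, (5,4) g=2 f=10, (6,4) g=1 f=10]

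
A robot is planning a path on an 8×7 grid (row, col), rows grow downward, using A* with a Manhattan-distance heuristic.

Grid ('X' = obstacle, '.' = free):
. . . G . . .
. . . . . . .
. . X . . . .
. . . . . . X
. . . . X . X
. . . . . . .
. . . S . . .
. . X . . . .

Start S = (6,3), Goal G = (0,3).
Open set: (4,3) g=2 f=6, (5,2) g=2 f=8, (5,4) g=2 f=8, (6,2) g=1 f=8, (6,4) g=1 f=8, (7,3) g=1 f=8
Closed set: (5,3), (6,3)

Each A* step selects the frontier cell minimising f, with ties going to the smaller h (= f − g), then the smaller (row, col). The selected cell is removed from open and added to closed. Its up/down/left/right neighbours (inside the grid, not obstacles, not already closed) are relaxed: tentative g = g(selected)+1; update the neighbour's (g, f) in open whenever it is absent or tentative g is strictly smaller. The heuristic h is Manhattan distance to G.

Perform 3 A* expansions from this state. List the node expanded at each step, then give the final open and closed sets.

step 1: expand (4,3) (f=6, h=4) → closed; open now [(3,3) g=3 f=6, (4,2) g=3 f=8, (5,2) g=2 f=8, (5,4) g=2 f=8, (6,2) g=1 f=8, (6,4) g=1 f=8, (7,3) g=1 f=8]
step 2: expand (3,3) (f=6, h=3) → closed; open now [(2,3) g=4 f=6, (3,2) g=4 f=8, (3,4) g=4 f=8, (4,2) g=3 f=8, (5,2) g=2 f=8, (5,4) g=2 f=8, (6,2) g=1 f=8, (6,4) g=1 f=8, (7,3) g=1 f=8]
step 3: expand (2,3) (f=6, h=2) → closed; open now [(1,3) g=5 f=6, (2,4) g=5 f=8, (3,2) g=4 f=8, (3,4) g=4 f=8, (4,2) g=3 f=8, (5,2) g=2 f=8, (5,4) g=2 f=8, (6,2) g=1 f=8, (6,4) g=1 f=8, (7,3) g=1 f=8]

order=[(4,3) → (3,3) → (2,3)]; open=[(1,3) g=5 f=6, (2,4) g=5 f=8, (3,2) g=4 f=8, (3,4) g=4 f=8, (4,2) g=3 f=8, (5,2) g=2 f=8, (5,4) g=2 f=8, (6,2) g=1 f=8, (6,4) g=1 f=8, (7,3) g=1 f=8]; closed=[(2,3), (3,3), (4,3), (5,3), (6,3)]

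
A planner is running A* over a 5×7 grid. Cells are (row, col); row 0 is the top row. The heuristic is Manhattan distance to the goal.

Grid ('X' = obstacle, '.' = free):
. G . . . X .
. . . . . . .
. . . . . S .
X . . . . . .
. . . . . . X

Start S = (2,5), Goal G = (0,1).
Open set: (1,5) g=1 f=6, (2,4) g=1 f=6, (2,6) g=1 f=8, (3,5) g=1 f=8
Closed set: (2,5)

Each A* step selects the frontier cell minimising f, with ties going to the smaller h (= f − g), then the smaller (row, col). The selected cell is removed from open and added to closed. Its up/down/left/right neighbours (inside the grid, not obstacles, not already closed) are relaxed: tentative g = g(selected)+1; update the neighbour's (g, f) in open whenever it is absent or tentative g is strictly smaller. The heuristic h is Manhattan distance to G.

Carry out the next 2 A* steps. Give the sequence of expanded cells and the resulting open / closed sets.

order=[(1,5) → (1,4)]; open=[(0,4) g=3 f=6, (1,3) g=3 f=6, (1,6) g=2 f=8, (2,4) g=1 f=6, (2,6) g=1 f=8, (3,5) g=1 f=8]; closed=[(1,4), (1,5), (2,5)]

step 1: expand (1,5) (f=6, h=5) → closed; open now [(1,4) g=2 f=6, (1,6) g=2 f=8, (2,4) g=1 f=6, (2,6) g=1 f=8, (3,5) g=1 f=8]
step 2: expand (1,4) (f=6, h=4) → closed; open now [(0,4) g=3 f=6, (1,3) g=3 f=6, (1,6) g=2 f=8, (2,4) g=1 f=6, (2,6) g=1 f=8, (3,5) g=1 f=8]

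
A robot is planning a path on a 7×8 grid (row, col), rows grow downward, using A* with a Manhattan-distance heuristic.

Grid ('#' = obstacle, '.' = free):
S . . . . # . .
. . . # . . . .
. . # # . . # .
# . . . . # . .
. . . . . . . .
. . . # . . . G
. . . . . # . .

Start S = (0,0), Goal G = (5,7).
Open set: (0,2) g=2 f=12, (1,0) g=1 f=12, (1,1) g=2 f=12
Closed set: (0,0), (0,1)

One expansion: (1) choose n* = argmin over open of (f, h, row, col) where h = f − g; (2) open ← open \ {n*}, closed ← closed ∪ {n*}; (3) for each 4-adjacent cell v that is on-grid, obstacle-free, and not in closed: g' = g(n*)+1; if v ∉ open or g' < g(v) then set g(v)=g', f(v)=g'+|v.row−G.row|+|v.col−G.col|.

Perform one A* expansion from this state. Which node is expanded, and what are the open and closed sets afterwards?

step 1: expand (0,2) (f=12, h=10) → closed; open now [(0,3) g=3 f=12, (1,0) g=1 f=12, (1,1) g=2 f=12, (1,2) g=3 f=12]

expanded=(0,2); open=[(0,3) g=3 f=12, (1,0) g=1 f=12, (1,1) g=2 f=12, (1,2) g=3 f=12]; closed=[(0,0), (0,1), (0,2)]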